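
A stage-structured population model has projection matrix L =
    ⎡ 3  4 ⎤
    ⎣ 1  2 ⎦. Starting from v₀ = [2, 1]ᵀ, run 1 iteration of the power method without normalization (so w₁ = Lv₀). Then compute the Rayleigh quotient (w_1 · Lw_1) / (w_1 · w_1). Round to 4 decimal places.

w1 = Lv₀ = (3·2 + 4·1; 1·2 + 2·1) = (10, 4)
Lw1 = (46, 18)
w1·Lw1 = 10·46 + 4·18 = 532; w1·w1 = 10·10 + 4·4 = 116
λ ≈ 532/116 = 4.5862

4.5862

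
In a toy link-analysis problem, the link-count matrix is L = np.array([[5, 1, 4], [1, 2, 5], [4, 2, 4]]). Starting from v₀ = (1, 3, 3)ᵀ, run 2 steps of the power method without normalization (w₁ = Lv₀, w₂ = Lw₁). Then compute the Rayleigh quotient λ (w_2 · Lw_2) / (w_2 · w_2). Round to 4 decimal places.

9.6236

w1 = Lv₀ = (20, 22, 22)
w2 = Lw1 = (210, 174, 212)
Lw2 = (2072, 1618, 2036)
w2·Lw2 = 210·2072 + 174·1618 + 212·2036 = 1148284; w2·w2 = 210·210 + 174·174 + 212·212 = 119320
λ ≈ 1148284/119320 = 9.6236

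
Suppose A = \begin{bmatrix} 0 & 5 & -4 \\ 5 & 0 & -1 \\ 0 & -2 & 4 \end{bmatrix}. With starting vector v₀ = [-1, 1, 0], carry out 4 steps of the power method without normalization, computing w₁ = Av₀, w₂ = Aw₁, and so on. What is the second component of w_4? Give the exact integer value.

w1 = Av₀ = (0·(-1) + 5·1 + (-4)·0; 5·(-1) + 0·1 + (-1)·0; 0·(-1) + (-2)·1 + 4·0) = (5, -5, -2)
w2 = Aw1 = (0·5 + 5·(-5) + (-4)·(-2); 5·5 + 0·(-5) + (-1)·(-2); 0·5 + (-2)·(-5) + 4·(-2)) = (-17, 27, 2)
w3 = Aw2 = (127, -87, -46)
w4 = Aw3 = (-251, 681, -10)
The requested component of w4 is 681.

681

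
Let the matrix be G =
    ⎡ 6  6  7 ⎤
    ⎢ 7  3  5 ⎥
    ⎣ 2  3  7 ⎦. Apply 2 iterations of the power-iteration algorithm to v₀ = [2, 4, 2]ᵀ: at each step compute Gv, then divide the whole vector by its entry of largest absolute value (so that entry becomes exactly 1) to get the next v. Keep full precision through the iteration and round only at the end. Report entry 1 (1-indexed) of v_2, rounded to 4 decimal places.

1.0000

Gv0 = (50.00000, 36.00000, 30.00000); divide by 50.00000 → v1 = (1.00000, 0.72000, 0.60000)
Gv1 = (14.52000, 12.16000, 8.36000); divide by 14.52000 → v2 = (1.00000, 0.83747, 0.57576)
Requested entry of v2: 726/726 = 1.0000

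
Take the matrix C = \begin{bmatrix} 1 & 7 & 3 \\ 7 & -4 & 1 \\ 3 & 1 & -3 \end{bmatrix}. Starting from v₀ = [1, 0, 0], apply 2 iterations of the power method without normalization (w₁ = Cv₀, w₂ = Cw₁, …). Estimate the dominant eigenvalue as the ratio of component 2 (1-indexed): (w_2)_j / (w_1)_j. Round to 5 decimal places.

λ ≈ -2.57143

w1 = Cv₀ = (1·1 + 7·0 + 3·0; 7·1 + (-4)·0 + 1·0; 3·1 + 1·0 + (-3)·0) = (1, 7, 3)
w2 = Cw1 = (1·1 + 7·7 + 3·3; 7·1 + (-4)·7 + 1·3; 3·1 + 1·7 + (-3)·3) = (59, -18, 1)
Ratio at component: -18 / 7 = -2.57143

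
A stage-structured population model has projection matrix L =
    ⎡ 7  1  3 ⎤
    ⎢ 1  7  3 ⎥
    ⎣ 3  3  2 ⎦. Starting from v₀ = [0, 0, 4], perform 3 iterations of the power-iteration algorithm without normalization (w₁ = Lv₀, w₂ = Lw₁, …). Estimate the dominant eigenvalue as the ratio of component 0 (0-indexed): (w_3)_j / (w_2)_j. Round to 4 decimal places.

w1 = Lv₀ = (7·0 + 1·0 + 3·4; 1·0 + 7·0 + 3·4; 3·0 + 3·0 + 2·4) = (12, 12, 8)
w2 = Lw1 = (7·12 + 1·12 + 3·8; 1·12 + 7·12 + 3·8; 3·12 + 3·12 + 2·8) = (120, 120, 88)
w3 = Lw2 = (1224, 1224, 896)
Ratio at component: 1224 / 120 = 10.2000

10.2000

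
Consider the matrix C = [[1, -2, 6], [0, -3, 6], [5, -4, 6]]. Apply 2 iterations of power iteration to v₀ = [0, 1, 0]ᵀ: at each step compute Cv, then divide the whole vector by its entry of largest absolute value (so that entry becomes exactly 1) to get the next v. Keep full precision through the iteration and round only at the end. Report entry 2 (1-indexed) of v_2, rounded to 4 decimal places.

Cv0 = (-2.00000, -3.00000, -4.00000); divide by -4.00000 → v1 = (0.50000, 0.75000, 1.00000)
Cv1 = (5.00000, 3.75000, 5.50000); divide by 5.50000 → v2 = (0.90909, 0.68182, 1.00000)
Requested entry of v2: -15/-22 = 0.6818

0.6818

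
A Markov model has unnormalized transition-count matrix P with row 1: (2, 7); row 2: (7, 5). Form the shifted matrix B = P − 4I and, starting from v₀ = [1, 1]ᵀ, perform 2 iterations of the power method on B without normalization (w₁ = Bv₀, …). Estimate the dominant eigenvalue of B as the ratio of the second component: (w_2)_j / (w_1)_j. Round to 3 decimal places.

B = P − 4I has rows (-2, 7); (7, 1)
w1 = Bv₀ = (5, 8)
w2 = Bw1 = (46, 43)
Ratio: 43/8 = 5.375

5.375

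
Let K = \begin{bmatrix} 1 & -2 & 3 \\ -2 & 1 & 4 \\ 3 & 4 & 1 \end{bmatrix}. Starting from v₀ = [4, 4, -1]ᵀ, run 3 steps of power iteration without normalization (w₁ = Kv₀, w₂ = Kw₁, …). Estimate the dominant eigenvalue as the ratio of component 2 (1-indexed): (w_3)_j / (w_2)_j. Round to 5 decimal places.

w1 = Kv₀ = (1·4 + (-2)·4 + 3·(-1); (-2)·4 + 1·4 + 4·(-1); 3·4 + 4·4 + 1·(-1)) = (-7, -8, 27)
w2 = Kw1 = (1·(-7) + (-2)·(-8) + 3·27; (-2)·(-7) + 1·(-8) + 4·27; 3·(-7) + 4·(-8) + 1·27) = (90, 114, -26)
w3 = Kw2 = (-216, -170, 700)
Ratio at component: -170 / 114 = -1.49123

λ ≈ -1.49123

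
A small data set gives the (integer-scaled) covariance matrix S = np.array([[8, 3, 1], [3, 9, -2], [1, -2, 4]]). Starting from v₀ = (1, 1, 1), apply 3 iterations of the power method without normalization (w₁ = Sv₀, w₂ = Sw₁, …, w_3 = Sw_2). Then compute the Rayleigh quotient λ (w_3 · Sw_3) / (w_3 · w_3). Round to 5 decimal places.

λ ≈ 11.57329

w1 = Sv₀ = (12, 10, 3)
w2 = Sw1 = (129, 120, 4)
w3 = Sw2 = (1396, 1459, -95)
Sw3 = (15450, 17509, -1902)
w3·Sw3 = 1396·15450 + 1459·17509 + (-95)·(-1902) = 47294521; w3·w3 = 1396·1396 + 1459·1459 + (-95)·(-95) = 4086522
λ ≈ 47294521/4086522 = 11.57329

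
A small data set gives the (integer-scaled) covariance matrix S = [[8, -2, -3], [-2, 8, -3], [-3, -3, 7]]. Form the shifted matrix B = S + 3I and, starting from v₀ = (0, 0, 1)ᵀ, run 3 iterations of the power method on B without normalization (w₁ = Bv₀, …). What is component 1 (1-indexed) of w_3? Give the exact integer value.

-867

B = S + 3I has rows (11, -2, -3); (-2, 11, -3); (-3, -3, 10)
w1 = Bv₀ = (11·0 + (-2)·0 + (-3)·1; (-2)·0 + 11·0 + (-3)·1; (-3)·0 + (-3)·0 + 10·1) = (-3, -3, 10)
w2 = Bw1 = (11·(-3) + (-2)·(-3) + (-3)·10; (-2)·(-3) + 11·(-3) + (-3)·10; (-3)·(-3) + (-3)·(-3) + 10·10) = (-57, -57, 118)
w3 = Bw2 = (-867, -867, 1522)
Requested component of w3: -867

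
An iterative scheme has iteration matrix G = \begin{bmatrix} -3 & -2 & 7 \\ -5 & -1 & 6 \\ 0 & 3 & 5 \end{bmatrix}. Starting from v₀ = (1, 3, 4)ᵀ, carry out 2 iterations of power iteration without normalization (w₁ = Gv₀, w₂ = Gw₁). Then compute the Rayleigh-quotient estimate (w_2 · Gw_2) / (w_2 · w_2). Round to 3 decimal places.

λ ≈ 6.575

w1 = Gv₀ = (19, 16, 29)
w2 = Gw1 = (114, 63, 193)
Gw2 = (883, 525, 1154)
w2·Gw2 = 114·883 + 63·525 + 193·1154 = 356459; w2·w2 = 114·114 + 63·63 + 193·193 = 54214
λ ≈ 356459/54214 = 6.575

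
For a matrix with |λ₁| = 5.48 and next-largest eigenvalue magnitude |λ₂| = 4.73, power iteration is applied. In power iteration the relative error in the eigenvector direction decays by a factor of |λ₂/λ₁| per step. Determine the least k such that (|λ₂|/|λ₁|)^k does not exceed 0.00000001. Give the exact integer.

126

|λ₂/λ₁| = 4.73/5.48 = 0.86314
Need k ≥ ln(0.00000001) / ln(0.86314) = -18.4207 / -0.1472 ≈ 125.158
Smallest integer k satisfying the bound: 126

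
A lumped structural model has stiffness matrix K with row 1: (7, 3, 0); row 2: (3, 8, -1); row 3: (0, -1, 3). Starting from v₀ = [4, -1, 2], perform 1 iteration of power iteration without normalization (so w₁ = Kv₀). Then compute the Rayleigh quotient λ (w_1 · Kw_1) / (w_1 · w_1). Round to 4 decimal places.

w1 = Kv₀ = (7·4 + 3·(-1) + 0·2; 3·4 + 8·(-1) + (-1)·2; 0·4 + (-1)·(-1) + 3·2) = (25, 2, 7)
Kw1 = (181, 84, 19)
w1·Kw1 = 25·181 + 2·84 + 7·19 = 4826; w1·w1 = 25·25 + 2·2 + 7·7 = 678
λ ≈ 4826/678 = 7.1180

λ ≈ 7.1180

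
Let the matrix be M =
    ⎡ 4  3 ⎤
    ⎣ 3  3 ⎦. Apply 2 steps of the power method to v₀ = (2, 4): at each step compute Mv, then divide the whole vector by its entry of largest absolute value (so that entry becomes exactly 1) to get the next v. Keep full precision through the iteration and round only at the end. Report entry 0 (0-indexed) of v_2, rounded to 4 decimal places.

1.0000

Mv0 = (20.00000, 18.00000); divide by 20.00000 → v1 = (1.00000, 0.90000)
Mv1 = (6.70000, 5.70000); divide by 6.70000 → v2 = (1.00000, 0.85075)
Requested entry of v2: 134/134 = 1.0000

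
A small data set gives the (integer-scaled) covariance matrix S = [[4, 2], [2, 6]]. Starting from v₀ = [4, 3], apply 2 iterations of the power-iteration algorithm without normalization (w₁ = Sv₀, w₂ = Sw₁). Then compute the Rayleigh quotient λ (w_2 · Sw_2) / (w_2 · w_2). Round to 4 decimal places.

w1 = Sv₀ = (22, 26)
w2 = Sw1 = (140, 200)
Sw2 = (960, 1480)
w2·Sw2 = 140·960 + 200·1480 = 430400; w2·w2 = 140·140 + 200·200 = 59600
λ ≈ 430400/59600 = 7.2215

λ ≈ 7.2215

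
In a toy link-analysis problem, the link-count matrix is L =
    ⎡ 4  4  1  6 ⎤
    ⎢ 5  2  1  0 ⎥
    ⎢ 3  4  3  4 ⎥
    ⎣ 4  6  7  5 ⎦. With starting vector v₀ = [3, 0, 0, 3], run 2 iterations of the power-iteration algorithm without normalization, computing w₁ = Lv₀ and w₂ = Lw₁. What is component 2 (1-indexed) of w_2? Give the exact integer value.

w1 = Lv₀ = (4·3 + 4·0 + 1·0 + 6·3; 5·3 + 2·0 + 1·0 + 0·3; 3·3 + 4·0 + 3·0 + 4·3; 4·3 + 6·0 + 7·0 + 5·3) = (30, 15, 21, 27)
w2 = Lw1 = (4·30 + 4·15 + 1·21 + 6·27; 5·30 + 2·15 + 1·21 + 0·27; 3·30 + 4·15 + 3·21 + 4·27; 4·30 + 6·15 + 7·21 + 5·27) = (363, 201, 321, 492)
The requested component of w2 is 201.

201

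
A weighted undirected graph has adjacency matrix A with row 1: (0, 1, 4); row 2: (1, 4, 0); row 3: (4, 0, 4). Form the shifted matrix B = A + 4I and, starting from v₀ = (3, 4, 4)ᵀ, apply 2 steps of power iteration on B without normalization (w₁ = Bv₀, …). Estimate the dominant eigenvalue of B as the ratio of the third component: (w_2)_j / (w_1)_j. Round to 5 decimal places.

μ ≈ 10.90909

B = A + 4I has rows (4, 1, 4); (1, 8, 0); (4, 0, 8)
w1 = Bv₀ = (4·3 + 1·4 + 4·4; 1·3 + 8·4 + 0·4; 4·3 + 0·4 + 8·4) = (32, 35, 44)
w2 = Bw1 = (4·32 + 1·35 + 4·44; 1·32 + 8·35 + 0·44; 4·32 + 0·35 + 8·44) = (339, 312, 480)
Ratio: 480/44 = 10.90909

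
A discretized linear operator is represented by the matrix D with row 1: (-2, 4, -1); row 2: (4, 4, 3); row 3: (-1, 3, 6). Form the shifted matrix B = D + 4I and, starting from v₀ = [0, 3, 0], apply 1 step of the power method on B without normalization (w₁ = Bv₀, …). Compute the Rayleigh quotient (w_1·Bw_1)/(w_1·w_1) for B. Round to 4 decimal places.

B = D + 4I has rows (2, 4, -1); (4, 8, 3); (-1, 3, 10)
w1 = Bv₀ = (2·0 + 4·3 + (-1)·0; 4·0 + 8·3 + 3·0; (-1)·0 + 3·3 + 10·0) = (12, 24, 9)
Bw1 = (111, 267, 150)
w1·Bw1 = 9090; w1·w1 = 801; μ ≈ 9090/801 = 11.3483

11.3483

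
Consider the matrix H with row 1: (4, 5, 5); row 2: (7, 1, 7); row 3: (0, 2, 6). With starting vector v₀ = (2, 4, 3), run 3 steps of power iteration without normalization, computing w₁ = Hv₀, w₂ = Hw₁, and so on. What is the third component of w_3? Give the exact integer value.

w1 = Hv₀ = (43, 39, 26)
w2 = Hw1 = (497, 522, 234)
w3 = Hw2 = (5768, 5639, 2448)
The requested component of w3 is 2448.

2448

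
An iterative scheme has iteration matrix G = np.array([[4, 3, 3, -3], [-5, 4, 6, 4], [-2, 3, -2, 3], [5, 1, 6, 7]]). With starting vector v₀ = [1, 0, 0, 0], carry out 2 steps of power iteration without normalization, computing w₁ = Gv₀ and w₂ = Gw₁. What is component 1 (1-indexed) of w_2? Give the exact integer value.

-20

w1 = Gv₀ = (4·1 + 3·0 + 3·0 + (-3)·0; (-5)·1 + 4·0 + 6·0 + 4·0; (-2)·1 + 3·0 + (-2)·0 + 3·0; 5·1 + 1·0 + 6·0 + 7·0) = (4, -5, -2, 5)
w2 = Gw1 = (4·4 + 3·(-5) + 3·(-2) + (-3)·5; (-5)·4 + 4·(-5) + 6·(-2) + 4·5; (-2)·4 + 3·(-5) + (-2)·(-2) + 3·5; 5·4 + 1·(-5) + 6·(-2) + 7·5) = (-20, -32, -4, 38)
The requested component of w2 is -20.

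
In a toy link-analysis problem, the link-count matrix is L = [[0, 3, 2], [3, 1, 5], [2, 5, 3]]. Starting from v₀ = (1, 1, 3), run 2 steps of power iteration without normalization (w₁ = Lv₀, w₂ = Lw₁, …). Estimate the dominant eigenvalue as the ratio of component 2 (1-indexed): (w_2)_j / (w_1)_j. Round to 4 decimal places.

w1 = Lv₀ = (9, 19, 16)
w2 = Lw1 = (89, 126, 161)
Ratio at component: 126 / 19 = 6.6316

λ ≈ 6.6316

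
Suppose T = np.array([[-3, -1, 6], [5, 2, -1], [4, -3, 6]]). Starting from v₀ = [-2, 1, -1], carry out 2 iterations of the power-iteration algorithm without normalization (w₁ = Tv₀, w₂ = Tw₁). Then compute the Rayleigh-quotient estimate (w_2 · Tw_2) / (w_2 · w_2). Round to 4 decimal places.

w1 = Tv₀ = (-1, -7, -17)
w2 = Tw1 = (-92, -2, -85)
Tw2 = (-232, -379, -872)
w2·Tw2 = (-92)·(-232) + (-2)·(-379) + (-85)·(-872) = 96222; w2·w2 = (-92)·(-92) + (-2)·(-2) + (-85)·(-85) = 15693
λ ≈ 96222/15693 = 6.1315

λ ≈ 6.1315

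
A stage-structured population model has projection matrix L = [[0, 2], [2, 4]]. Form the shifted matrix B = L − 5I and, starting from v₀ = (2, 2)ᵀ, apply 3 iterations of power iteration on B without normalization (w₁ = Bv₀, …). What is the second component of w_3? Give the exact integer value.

B = L − 5I has rows (-5, 2); (2, -1)
w1 = Bv₀ = (-6, 2)
w2 = Bw1 = (34, -14)
w3 = Bw2 = (-198, 82)
Requested component of w3: 82

82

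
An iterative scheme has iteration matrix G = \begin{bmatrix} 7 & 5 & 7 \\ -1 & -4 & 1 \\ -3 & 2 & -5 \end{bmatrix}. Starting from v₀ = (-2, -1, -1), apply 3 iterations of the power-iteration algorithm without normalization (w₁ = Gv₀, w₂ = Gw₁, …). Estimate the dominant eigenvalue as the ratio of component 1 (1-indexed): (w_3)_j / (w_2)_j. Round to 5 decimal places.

w1 = Gv₀ = (-26, 5, 9)
w2 = Gw1 = (-94, 15, 43)
w3 = Gw2 = (-282, 77, 97)
Ratio at component: -282 / -94 = 3.00000

λ ≈ 3.00000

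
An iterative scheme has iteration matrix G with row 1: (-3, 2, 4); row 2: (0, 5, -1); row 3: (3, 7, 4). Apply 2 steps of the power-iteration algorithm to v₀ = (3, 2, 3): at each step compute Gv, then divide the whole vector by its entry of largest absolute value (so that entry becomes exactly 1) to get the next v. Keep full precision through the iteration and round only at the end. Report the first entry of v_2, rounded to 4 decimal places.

Gv0 = (7.00000, 7.00000, 35.00000); divide by 35.00000 → v1 = (0.20000, 0.20000, 1.00000)
Gv1 = (3.80000, 0.00000, 6.00000); divide by 6.00000 → v2 = (0.63333, 0.00000, 1.00000)
Requested entry of v2: 133/210 = 0.6333

0.6333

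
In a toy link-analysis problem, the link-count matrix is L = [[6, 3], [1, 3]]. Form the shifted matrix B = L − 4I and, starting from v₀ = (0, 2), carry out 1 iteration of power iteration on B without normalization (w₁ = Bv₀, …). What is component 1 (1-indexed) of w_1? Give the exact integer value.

B = L − 4I has rows (2, 3); (1, -1)
w1 = Bv₀ = (2·0 + 3·2; 1·0 + (-1)·2) = (6, -2)
Requested component of w1: 6

6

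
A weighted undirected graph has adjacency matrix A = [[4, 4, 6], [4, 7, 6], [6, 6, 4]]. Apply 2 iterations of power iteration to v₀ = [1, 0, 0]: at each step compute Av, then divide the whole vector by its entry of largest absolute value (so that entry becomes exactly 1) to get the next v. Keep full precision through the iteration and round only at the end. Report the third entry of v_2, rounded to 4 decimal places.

Av0 = (4.00000, 4.00000, 6.00000); divide by 6.00000 → v1 = (0.66667, 0.66667, 1.00000)
Av1 = (11.33333, 13.33333, 12.00000); divide by 13.33333 → v2 = (0.85000, 1.00000, 0.90000)
Requested entry of v2: 72/80 = 0.9000

0.9000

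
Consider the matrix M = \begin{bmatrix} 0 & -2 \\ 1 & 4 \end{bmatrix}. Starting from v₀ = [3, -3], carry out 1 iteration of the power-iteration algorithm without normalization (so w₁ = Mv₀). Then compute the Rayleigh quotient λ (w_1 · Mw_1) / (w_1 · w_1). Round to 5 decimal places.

w1 = Mv₀ = (0·3 + (-2)·(-3); 1·3 + 4·(-3)) = (6, -9)
Mw1 = (18, -30)
w1·Mw1 = 6·18 + (-9)·(-30) = 378; w1·w1 = 6·6 + (-9)·(-9) = 117
λ ≈ 378/117 = 3.23077

3.23077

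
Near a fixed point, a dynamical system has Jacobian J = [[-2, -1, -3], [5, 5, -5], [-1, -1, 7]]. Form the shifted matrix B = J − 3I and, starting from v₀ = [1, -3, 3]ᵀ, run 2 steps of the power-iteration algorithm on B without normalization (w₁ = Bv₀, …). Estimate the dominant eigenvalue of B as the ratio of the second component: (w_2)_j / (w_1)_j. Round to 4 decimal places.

9.8125

B = J − 3I has rows (-5, -1, -3); (5, 2, -5); (-1, -1, 4)
w1 = Bv₀ = ((-5)·1 + (-1)·(-3) + (-3)·3; 5·1 + 2·(-3) + (-5)·3; (-1)·1 + (-1)·(-3) + 4·3) = (-11, -16, 14)
w2 = Bw1 = ((-5)·(-11) + (-1)·(-16) + (-3)·14; 5·(-11) + 2·(-16) + (-5)·14; (-1)·(-11) + (-1)·(-16) + 4·14) = (29, -157, 83)
Ratio: -157/-16 = 9.8125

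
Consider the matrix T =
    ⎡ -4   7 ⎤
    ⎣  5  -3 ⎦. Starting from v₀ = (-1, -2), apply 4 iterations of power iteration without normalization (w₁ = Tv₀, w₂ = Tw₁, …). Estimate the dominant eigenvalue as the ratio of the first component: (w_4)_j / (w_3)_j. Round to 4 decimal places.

w1 = Tv₀ = ((-4)·(-1) + 7·(-2); 5·(-1) + (-3)·(-2)) = (-10, 1)
w2 = Tw1 = ((-4)·(-10) + 7·1; 5·(-10) + (-3)·1) = (47, -53)
w3 = Tw2 = (-559, 394)
w4 = Tw3 = (4994, -3977)
Ratio at component: 4994 / -559 = -8.9338

-8.9338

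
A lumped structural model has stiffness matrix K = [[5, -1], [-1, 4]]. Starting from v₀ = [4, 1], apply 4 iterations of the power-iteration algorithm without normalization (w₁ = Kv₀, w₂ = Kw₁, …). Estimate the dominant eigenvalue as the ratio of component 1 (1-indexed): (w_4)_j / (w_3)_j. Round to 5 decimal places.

λ ≈ 5.34615

w1 = Kv₀ = (19, 0)
w2 = Kw1 = (95, -19)
w3 = Kw2 = (494, -171)
w4 = Kw3 = (2641, -1178)
Ratio at component: 2641 / 494 = 5.34615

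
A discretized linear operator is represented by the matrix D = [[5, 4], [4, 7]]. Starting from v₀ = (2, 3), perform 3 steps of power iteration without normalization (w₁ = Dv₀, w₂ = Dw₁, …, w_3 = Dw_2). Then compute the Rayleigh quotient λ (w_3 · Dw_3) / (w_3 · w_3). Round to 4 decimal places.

w1 = Dv₀ = (5·2 + 4·3; 4·2 + 7·3) = (22, 29)
w2 = Dw1 = (5·22 + 4·29; 4·22 + 7·29) = (226, 291)
w3 = Dw2 = (2294, 2941)
Dw3 = (23234, 29763)
w3·Dw3 = 2294·23234 + 2941·29763 = 140831779; w3·w3 = 2294·2294 + 2941·2941 = 13911917
λ ≈ 140831779/13911917 = 10.1231

10.1231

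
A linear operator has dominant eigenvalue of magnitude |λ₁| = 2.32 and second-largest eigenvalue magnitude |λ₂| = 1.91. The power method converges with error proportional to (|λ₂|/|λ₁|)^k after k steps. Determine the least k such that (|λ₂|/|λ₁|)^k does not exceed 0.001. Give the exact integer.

|λ₂/λ₁| = 1.91/2.32 = 0.82328
Need k ≥ ln(0.001) / ln(0.82328) = -6.9078 / -0.1945 ≈ 35.522
Smallest integer k satisfying the bound: 36

36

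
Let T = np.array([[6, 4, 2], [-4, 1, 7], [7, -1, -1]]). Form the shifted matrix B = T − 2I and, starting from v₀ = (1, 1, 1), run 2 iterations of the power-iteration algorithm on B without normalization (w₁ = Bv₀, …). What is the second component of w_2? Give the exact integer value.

-21

B = T − 2I has rows (4, 4, 2); (-4, -1, 7); (7, -1, -3)
w1 = Bv₀ = (10, 2, 3)
w2 = Bw1 = (54, -21, 59)
Requested component of w2: -21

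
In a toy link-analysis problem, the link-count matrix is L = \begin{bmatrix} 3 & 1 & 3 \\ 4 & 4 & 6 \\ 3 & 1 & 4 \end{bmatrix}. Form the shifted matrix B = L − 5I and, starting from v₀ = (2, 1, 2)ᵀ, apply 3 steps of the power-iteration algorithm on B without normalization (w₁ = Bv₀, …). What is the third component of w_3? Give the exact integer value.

B = L − 5I has rows (-2, 1, 3); (4, -1, 6); (3, 1, -1)
w1 = Bv₀ = (3, 19, 5)
w2 = Bw1 = (28, 23, 23)
w3 = Bw2 = (36, 227, 84)
Requested component of w3: 84

84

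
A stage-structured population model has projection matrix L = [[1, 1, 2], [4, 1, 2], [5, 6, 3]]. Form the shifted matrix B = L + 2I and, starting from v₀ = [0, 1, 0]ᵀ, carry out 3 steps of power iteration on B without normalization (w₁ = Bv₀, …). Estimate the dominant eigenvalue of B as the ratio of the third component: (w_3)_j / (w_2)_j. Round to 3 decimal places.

μ ≈ 9.528

B = L + 2I has rows (3, 1, 2); (4, 3, 2); (5, 6, 5)
w1 = Bv₀ = (3·0 + 1·1 + 2·0; 4·0 + 3·1 + 2·0; 5·0 + 6·1 + 5·0) = (1, 3, 6)
w2 = Bw1 = (3·1 + 1·3 + 2·6; 4·1 + 3·3 + 2·6; 5·1 + 6·3 + 5·6) = (18, 25, 53)
w3 = Bw2 = (185, 253, 505)
Ratio: 505/53 = 9.528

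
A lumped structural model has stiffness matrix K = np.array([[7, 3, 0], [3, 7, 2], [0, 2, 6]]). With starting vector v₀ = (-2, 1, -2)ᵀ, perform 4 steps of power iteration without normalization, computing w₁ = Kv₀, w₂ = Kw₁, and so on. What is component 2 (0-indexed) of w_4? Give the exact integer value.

w1 = Kv₀ = (-11, -3, -10)
w2 = Kw1 = (-86, -74, -66)
w3 = Kw2 = (-824, -908, -544)
w4 = Kw3 = (-8492, -9916, -5080)
The requested component of w4 is -5080.

-5080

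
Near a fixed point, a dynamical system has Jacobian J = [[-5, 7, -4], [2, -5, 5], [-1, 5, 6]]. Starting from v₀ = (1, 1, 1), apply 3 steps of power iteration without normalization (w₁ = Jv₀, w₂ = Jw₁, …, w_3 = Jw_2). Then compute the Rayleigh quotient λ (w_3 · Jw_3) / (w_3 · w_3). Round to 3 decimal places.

λ ≈ 7.405

w1 = Jv₀ = (-2, 2, 10)
w2 = Jw1 = (-16, 36, 72)
w3 = Jw2 = (44, 148, 628)
Jw3 = (-1696, 2488, 4464)
w3·Jw3 = 44·(-1696) + 148·2488 + 628·4464 = 3096992; w3·w3 = 44·44 + 148·148 + 628·628 = 418224
λ ≈ 3096992/418224 = 7.405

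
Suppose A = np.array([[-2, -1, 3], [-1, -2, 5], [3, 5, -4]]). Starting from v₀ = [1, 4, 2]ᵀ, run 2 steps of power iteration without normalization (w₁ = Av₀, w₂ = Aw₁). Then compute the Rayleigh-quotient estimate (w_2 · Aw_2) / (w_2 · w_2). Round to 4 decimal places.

-8.5252

w1 = Av₀ = ((-2)·1 + (-1)·4 + 3·2; (-1)·1 + (-2)·4 + 5·2; 3·1 + 5·4 + (-4)·2) = (0, 1, 15)
w2 = Aw1 = ((-2)·0 + (-1)·1 + 3·15; (-1)·0 + (-2)·1 + 5·15; 3·0 + 5·1 + (-4)·15) = (44, 73, -55)
Aw2 = (-326, -465, 717)
w2·Aw2 = 44·(-326) + 73·(-465) + (-55)·717 = -87724; w2·w2 = 44·44 + 73·73 + (-55)·(-55) = 10290
λ ≈ -87724/10290 = -8.5252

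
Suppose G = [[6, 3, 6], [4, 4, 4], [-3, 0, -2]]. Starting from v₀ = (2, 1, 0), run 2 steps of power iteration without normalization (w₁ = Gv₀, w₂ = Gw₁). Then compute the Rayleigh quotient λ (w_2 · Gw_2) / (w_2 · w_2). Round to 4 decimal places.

6.6216

w1 = Gv₀ = (15, 12, -6)
w2 = Gw1 = (90, 84, -33)
Gw2 = (594, 564, -204)
w2·Gw2 = 90·594 + 84·564 + (-33)·(-204) = 107568; w2·w2 = 90·90 + 84·84 + (-33)·(-33) = 16245
λ ≈ 107568/16245 = 6.6216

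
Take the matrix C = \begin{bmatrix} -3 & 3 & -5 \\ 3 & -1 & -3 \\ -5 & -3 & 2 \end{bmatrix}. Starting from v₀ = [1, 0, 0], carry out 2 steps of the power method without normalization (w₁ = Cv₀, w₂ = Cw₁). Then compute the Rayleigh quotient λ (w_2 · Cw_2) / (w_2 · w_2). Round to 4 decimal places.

λ ≈ -1.5784

w1 = Cv₀ = ((-3)·1 + 3·0 + (-5)·0; 3·1 + (-1)·0 + (-3)·0; (-5)·1 + (-3)·0 + 2·0) = (-3, 3, -5)
w2 = Cw1 = ((-3)·(-3) + 3·3 + (-5)·(-5); 3·(-3) + (-1)·3 + (-3)·(-5); (-5)·(-3) + (-3)·3 + 2·(-5)) = (43, 3, -4)
Cw2 = (-100, 138, -232)
w2·Cw2 = 43·(-100) + 3·138 + (-4)·(-232) = -2958; w2·w2 = 43·43 + 3·3 + (-4)·(-4) = 1874
λ ≈ -2958/1874 = -1.5784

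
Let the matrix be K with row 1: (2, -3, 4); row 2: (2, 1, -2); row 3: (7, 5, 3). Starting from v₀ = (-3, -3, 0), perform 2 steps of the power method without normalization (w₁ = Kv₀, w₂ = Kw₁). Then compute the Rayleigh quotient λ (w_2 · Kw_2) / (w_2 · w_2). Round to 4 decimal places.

w1 = Kv₀ = (3, -9, -36)
w2 = Kw1 = (-111, 69, -132)
Kw2 = (-957, 111, -828)
w2·Kw2 = (-111)·(-957) + 69·111 + (-132)·(-828) = 223182; w2·w2 = (-111)·(-111) + 69·69 + (-132)·(-132) = 34506
λ ≈ 223182/34506 = 6.4679

6.4679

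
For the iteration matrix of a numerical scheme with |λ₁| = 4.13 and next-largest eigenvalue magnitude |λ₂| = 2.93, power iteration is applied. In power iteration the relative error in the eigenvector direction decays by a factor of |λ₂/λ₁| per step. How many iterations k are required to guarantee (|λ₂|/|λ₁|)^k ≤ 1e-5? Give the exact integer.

|λ₂/λ₁| = 2.93/4.13 = 0.70944
Need k ≥ ln(1e-5) / ln(0.70944) = -11.5129 / -0.3433 ≈ 33.538
Smallest integer k satisfying the bound: 34

34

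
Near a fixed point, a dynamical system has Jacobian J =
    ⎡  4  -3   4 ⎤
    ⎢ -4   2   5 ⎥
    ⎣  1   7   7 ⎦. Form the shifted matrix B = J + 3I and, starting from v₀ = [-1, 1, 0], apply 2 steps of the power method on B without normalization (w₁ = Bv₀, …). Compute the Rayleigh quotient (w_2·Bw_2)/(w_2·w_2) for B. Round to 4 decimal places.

B = J + 3I has rows (7, -3, 4); (-4, 5, 5); (1, 7, 10)
w1 = Bv₀ = (-10, 9, 6)
w2 = Bw1 = (-73, 115, 113)
Bw2 = (-404, 1432, 1862)
w2·Bw2 = 404578; w2·w2 = 31323; μ ≈ 404578/31323 = 12.9163

μ ≈ 12.9163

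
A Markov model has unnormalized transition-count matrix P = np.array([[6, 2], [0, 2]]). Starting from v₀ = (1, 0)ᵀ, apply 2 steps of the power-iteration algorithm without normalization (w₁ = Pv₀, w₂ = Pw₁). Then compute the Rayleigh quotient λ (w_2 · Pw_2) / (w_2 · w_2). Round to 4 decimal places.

6.0000

w1 = Pv₀ = (6, 0)
w2 = Pw1 = (36, 0)
Pw2 = (216, 0)
w2·Pw2 = 36·216 + 0·0 = 7776; w2·w2 = 36·36 + 0·0 = 1296
λ ≈ 7776/1296 = 6.0000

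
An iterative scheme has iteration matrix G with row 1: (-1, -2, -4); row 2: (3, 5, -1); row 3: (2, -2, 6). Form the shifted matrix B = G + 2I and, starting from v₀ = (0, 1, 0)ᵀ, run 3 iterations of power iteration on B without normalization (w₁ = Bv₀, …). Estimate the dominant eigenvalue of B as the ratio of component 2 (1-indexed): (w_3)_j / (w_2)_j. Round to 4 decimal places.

B = G + 2I has rows (1, -2, -4); (3, 7, -1); (2, -2, 8)
w1 = Bv₀ = (-2, 7, -2)
w2 = Bw1 = (-8, 45, -34)
w3 = Bw2 = (38, 325, -378)
Ratio: 325/45 = 7.2222

μ ≈ 7.2222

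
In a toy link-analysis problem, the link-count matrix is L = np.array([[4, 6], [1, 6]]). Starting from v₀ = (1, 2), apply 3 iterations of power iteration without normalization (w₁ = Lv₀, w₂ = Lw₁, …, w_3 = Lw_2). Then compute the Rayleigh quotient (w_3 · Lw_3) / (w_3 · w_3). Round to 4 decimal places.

7.7032

w1 = Lv₀ = (4·1 + 6·2; 1·1 + 6·2) = (16, 13)
w2 = Lw1 = (4·16 + 6·13; 1·16 + 6·13) = (142, 94)
w3 = Lw2 = (1132, 706)
Lw3 = (8764, 5368)
w3·Lw3 = 1132·8764 + 706·5368 = 13710656; w3·w3 = 1132·1132 + 706·706 = 1779860
λ ≈ 13710656/1779860 = 7.7032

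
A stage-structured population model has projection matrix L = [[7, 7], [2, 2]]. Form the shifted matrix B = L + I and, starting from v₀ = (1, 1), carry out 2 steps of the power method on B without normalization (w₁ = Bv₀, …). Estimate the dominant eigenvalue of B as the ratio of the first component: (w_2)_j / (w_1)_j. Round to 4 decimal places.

B = L + I has rows (8, 7); (2, 3)
w1 = Bv₀ = (8·1 + 7·1; 2·1 + 3·1) = (15, 5)
w2 = Bw1 = (8·15 + 7·5; 2·15 + 3·5) = (155, 45)
Ratio: 155/15 = 10.3333

μ ≈ 10.3333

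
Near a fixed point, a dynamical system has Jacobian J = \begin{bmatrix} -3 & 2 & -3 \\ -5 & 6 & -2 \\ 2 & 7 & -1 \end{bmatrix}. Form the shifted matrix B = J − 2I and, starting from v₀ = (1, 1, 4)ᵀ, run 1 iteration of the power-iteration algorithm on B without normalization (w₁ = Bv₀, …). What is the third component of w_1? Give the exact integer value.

B = J − 2I has rows (-5, 2, -3); (-5, 4, -2); (2, 7, -3)
w1 = Bv₀ = ((-5)·1 + 2·1 + (-3)·4; (-5)·1 + 4·1 + (-2)·4; 2·1 + 7·1 + (-3)·4) = (-15, -9, -3)
Requested component of w1: -3

-3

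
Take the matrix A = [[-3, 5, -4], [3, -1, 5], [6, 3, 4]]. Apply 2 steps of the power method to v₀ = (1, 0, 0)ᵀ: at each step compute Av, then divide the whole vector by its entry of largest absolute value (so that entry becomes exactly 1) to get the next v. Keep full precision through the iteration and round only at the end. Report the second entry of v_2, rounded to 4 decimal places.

1.0000

Av0 = (-3.00000, 3.00000, 6.00000); divide by 6.00000 → v1 = (-0.50000, 0.50000, 1.00000)
Av1 = (0.00000, 3.00000, 2.50000); divide by 3.00000 → v2 = (0.00000, 1.00000, 0.83333)
Requested entry of v2: 18/18 = 1.0000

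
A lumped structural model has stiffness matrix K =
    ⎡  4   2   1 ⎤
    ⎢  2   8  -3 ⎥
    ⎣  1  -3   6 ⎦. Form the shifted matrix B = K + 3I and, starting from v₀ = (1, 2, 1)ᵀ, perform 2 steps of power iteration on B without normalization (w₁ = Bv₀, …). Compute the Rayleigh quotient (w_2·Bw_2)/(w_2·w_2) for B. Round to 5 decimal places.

B = K + 3I has rows (7, 2, 1); (2, 11, -3); (1, -3, 9)
w1 = Bv₀ = (7·1 + 2·2 + 1·1; 2·1 + 11·2 + (-3)·1; 1·1 + (-3)·2 + 9·1) = (12, 21, 4)
w2 = Bw1 = (7·12 + 2·21 + 1·4; 2·12 + 11·21 + (-3)·4; 1·12 + (-3)·21 + 9·4) = (130, 243, -15)
Bw2 = (1381, 2978, -734)
w2·Bw2 = 914194; w2·w2 = 76174; μ ≈ 914194/76174 = 12.00139

μ ≈ 12.00139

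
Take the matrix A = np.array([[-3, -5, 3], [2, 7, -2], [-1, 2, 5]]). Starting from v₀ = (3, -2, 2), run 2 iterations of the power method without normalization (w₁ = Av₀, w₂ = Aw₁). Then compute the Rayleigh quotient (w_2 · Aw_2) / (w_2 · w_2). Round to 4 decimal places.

λ ≈ 5.3033

w1 = Av₀ = (7, -12, 3)
w2 = Aw1 = (48, -76, -16)
Aw2 = (188, -404, -280)
w2·Aw2 = 48·188 + (-76)·(-404) + (-16)·(-280) = 44208; w2·w2 = 48·48 + (-76)·(-76) + (-16)·(-16) = 8336
λ ≈ 44208/8336 = 5.3033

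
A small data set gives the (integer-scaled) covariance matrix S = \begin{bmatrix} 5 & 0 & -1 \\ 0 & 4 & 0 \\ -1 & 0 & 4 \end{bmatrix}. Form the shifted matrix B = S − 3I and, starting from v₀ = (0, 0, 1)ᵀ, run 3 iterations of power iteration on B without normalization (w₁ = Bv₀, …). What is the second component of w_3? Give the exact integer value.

0

B = S − 3I has rows (2, 0, -1); (0, 1, 0); (-1, 0, 1)
w1 = Bv₀ = (2·0 + 0·0 + (-1)·1; 0·0 + 1·0 + 0·1; (-1)·0 + 0·0 + 1·1) = (-1, 0, 1)
w2 = Bw1 = (2·(-1) + 0·0 + (-1)·1; 0·(-1) + 1·0 + 0·1; (-1)·(-1) + 0·0 + 1·1) = (-3, 0, 2)
w3 = Bw2 = (-8, 0, 5)
Requested component of w3: 0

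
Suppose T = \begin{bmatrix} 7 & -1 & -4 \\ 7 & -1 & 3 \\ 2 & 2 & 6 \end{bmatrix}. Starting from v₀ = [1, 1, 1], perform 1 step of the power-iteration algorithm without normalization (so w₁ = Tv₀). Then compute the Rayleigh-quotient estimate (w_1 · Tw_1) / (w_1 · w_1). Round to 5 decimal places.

λ ≈ 5.75676

w1 = Tv₀ = (2, 9, 10)
Tw1 = (-35, 35, 82)
w1·Tw1 = 2·(-35) + 9·35 + 10·82 = 1065; w1·w1 = 2·2 + 9·9 + 10·10 = 185
λ ≈ 1065/185 = 5.75676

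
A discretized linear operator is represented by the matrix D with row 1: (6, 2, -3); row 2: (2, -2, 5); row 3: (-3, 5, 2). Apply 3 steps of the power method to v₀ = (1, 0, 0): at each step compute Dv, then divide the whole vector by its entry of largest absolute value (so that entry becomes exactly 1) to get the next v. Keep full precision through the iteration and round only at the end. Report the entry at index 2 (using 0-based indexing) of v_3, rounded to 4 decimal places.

Dv0 = (6.00000, 2.00000, -3.00000); divide by 6.00000 → v1 = (1.00000, 0.33333, -0.50000)
Dv1 = (8.16667, -1.16667, -2.33333); divide by 8.16667 → v2 = (1.00000, -0.14286, -0.28571)
Dv2 = (6.57143, 0.85714, -4.28571); divide by 6.57143 → v3 = (1.00000, 0.13043, -0.65217)
Requested entry of v3: -210/322 = -0.6522

-0.6522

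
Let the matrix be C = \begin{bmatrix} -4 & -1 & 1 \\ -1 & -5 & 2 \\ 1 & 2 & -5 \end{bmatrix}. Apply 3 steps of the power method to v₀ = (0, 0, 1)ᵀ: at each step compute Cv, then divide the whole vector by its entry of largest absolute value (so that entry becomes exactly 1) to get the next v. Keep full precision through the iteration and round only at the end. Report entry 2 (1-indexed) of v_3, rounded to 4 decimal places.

Cv0 = (1.00000, 2.00000, -5.00000); divide by -5.00000 → v1 = (-0.20000, -0.40000, 1.00000)
Cv1 = (2.20000, 4.20000, -6.00000); divide by -6.00000 → v2 = (-0.36667, -0.70000, 1.00000)
Cv2 = (3.16667, 5.86667, -6.76667); divide by -6.76667 → v3 = (-0.46798, -0.86700, 1.00000)
Requested entry of v3: 176/-203 = -0.8670

-0.8670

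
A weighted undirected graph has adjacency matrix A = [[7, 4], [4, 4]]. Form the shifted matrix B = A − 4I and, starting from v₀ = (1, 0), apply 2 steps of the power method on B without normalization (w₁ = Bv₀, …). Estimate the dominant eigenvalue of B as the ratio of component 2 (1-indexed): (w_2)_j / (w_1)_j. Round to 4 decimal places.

B = A − 4I has rows (3, 4); (4, 0)
w1 = Bv₀ = (3, 4)
w2 = Bw1 = (25, 12)
Ratio: 12/4 = 3.0000

μ ≈ 3.0000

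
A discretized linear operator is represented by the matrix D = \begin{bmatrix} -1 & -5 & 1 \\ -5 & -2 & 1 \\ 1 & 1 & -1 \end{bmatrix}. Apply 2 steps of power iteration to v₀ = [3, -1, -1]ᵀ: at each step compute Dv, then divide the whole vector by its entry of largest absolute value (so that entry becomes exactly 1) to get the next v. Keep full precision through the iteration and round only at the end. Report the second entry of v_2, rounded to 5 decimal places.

0.36111

Dv0 = (1.000000, -14.000000, 3.000000); divide by -14.000000 → v1 = (-0.071429, 1.000000, -0.214286)
Dv1 = (-5.142857, -1.857143, 1.142857); divide by -5.142857 → v2 = (1.000000, 0.361111, -0.222222)
Requested entry of v2: 26/72 = 0.36111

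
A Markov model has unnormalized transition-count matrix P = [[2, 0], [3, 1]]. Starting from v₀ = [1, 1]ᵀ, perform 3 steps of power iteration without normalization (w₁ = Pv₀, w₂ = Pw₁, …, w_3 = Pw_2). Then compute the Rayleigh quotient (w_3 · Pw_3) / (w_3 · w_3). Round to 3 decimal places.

λ ≈ 2.080

w1 = Pv₀ = (2, 4)
w2 = Pw1 = (4, 10)
w3 = Pw2 = (8, 22)
Pw3 = (16, 46)
w3·Pw3 = 8·16 + 22·46 = 1140; w3·w3 = 8·8 + 22·22 = 548
λ ≈ 1140/548 = 2.080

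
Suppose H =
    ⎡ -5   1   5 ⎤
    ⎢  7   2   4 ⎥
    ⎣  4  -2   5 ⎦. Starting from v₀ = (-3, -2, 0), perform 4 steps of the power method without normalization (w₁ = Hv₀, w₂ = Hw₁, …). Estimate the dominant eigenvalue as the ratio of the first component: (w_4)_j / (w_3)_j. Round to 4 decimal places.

-6.8411

w1 = Hv₀ = ((-5)·(-3) + 1·(-2) + 5·0; 7·(-3) + 2·(-2) + 4·0; 4·(-3) + (-2)·(-2) + 5·0) = (13, -25, -8)
w2 = Hw1 = ((-5)·13 + 1·(-25) + 5·(-8); 7·13 + 2·(-25) + 4·(-8); 4·13 + (-2)·(-25) + 5·(-8)) = (-130, 9, 62)
w3 = Hw2 = (969, -644, -228)
w4 = Hw3 = (-6629, 4583, 4024)
Ratio at component: -6629 / 969 = -6.8411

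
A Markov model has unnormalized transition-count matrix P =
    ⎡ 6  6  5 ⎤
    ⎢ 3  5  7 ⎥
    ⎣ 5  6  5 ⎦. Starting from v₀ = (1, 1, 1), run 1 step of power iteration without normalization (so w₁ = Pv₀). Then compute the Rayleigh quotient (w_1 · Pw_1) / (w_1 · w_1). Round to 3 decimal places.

w1 = Pv₀ = (6·1 + 6·1 + 5·1; 3·1 + 5·1 + 7·1; 5·1 + 6·1 + 5·1) = (17, 15, 16)
Pw1 = (272, 238, 255)
w1·Pw1 = 17·272 + 15·238 + 16·255 = 12274; w1·w1 = 17·17 + 15·15 + 16·16 = 770
λ ≈ 12274/770 = 15.940

15.940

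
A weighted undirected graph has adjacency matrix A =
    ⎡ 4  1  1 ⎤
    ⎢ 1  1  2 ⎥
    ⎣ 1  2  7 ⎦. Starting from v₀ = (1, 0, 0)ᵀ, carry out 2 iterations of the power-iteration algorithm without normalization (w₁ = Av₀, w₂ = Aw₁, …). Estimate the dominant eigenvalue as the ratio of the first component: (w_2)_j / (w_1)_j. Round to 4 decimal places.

w1 = Av₀ = (4·1 + 1·0 + 1·0; 1·1 + 1·0 + 2·0; 1·1 + 2·0 + 7·0) = (4, 1, 1)
w2 = Aw1 = (4·4 + 1·1 + 1·1; 1·4 + 1·1 + 2·1; 1·4 + 2·1 + 7·1) = (18, 7, 13)
Ratio at component: 18 / 4 = 4.5000

4.5000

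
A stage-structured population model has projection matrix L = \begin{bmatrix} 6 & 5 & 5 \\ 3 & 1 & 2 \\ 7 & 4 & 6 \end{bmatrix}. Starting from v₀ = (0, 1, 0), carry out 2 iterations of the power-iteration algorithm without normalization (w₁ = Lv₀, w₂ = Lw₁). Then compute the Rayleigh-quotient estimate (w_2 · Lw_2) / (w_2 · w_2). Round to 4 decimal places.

w1 = Lv₀ = (6·0 + 5·1 + 5·0; 3·0 + 1·1 + 2·0; 7·0 + 4·1 + 6·0) = (5, 1, 4)
w2 = Lw1 = (6·5 + 5·1 + 5·4; 3·5 + 1·1 + 2·4; 7·5 + 4·1 + 6·4) = (55, 24, 63)
Lw2 = (765, 315, 859)
w2·Lw2 = 55·765 + 24·315 + 63·859 = 103752; w2·w2 = 55·55 + 24·24 + 63·63 = 7570
λ ≈ 103752/7570 = 13.7057

13.7057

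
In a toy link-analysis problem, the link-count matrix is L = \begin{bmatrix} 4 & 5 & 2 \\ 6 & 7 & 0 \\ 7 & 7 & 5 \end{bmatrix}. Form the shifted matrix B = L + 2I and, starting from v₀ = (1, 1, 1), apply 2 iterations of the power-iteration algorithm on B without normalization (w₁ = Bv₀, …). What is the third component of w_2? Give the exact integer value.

343

B = L + 2I has rows (6, 5, 2); (6, 9, 0); (7, 7, 7)
w1 = Bv₀ = (13, 15, 21)
w2 = Bw1 = (195, 213, 343)
Requested component of w2: 343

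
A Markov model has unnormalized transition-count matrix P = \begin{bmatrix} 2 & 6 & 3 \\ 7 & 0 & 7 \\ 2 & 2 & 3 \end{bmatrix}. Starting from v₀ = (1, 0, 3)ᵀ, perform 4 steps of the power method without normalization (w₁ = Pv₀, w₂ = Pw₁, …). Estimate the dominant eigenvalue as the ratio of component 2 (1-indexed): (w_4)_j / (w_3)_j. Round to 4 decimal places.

8.3533

w1 = Pv₀ = (11, 28, 11)
w2 = Pw1 = (223, 154, 111)
w3 = Pw2 = (1703, 2338, 1087)
w4 = Pw3 = (20695, 19530, 11343)
Ratio at component: 19530 / 2338 = 8.3533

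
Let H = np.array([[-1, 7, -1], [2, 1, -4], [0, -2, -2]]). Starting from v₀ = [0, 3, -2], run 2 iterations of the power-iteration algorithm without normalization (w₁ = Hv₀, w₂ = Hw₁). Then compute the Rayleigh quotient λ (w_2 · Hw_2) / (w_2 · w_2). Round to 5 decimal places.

λ ≈ 5.36487

w1 = Hv₀ = ((-1)·0 + 7·3 + (-1)·(-2); 2·0 + 1·3 + (-4)·(-2); 0·0 + (-2)·3 + (-2)·(-2)) = (23, 11, -2)
w2 = Hw1 = ((-1)·23 + 7·11 + (-1)·(-2); 2·23 + 1·11 + (-4)·(-2); 0·23 + (-2)·11 + (-2)·(-2)) = (56, 65, -18)
Hw2 = (417, 249, -94)
w2·Hw2 = 56·417 + 65·249 + (-18)·(-94) = 41229; w2·w2 = 56·56 + 65·65 + (-18)·(-18) = 7685
λ ≈ 41229/7685 = 5.36487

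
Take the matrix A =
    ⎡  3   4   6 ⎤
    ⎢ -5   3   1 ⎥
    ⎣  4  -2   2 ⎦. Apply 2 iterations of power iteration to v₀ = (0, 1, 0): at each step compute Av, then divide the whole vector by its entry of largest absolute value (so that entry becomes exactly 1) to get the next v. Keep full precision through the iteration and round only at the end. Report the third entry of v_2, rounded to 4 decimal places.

-0.4615

Av0 = (4.00000, 3.00000, -2.00000); divide by 4.00000 → v1 = (1.00000, 0.75000, -0.50000)
Av1 = (3.00000, -3.25000, 1.50000); divide by -3.25000 → v2 = (-0.92308, 1.00000, -0.46154)
Requested entry of v2: 6/-13 = -0.4615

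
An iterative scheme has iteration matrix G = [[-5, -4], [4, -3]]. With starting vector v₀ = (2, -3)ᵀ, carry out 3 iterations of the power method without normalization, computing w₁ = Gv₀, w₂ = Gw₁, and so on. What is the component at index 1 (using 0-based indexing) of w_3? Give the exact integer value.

w1 = Gv₀ = ((-5)·2 + (-4)·(-3); 4·2 + (-3)·(-3)) = (2, 17)
w2 = Gw1 = ((-5)·2 + (-4)·17; 4·2 + (-3)·17) = (-78, -43)
w3 = Gw2 = (562, -183)
The requested component of w3 is -183.

-183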